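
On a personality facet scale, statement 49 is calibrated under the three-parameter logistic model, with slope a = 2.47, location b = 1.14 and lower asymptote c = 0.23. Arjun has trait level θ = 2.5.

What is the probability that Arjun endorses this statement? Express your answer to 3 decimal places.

P(θ) = c + (1 − c) · 1 / (1 + exp(−a(θ − b)))
Exponent: 2.47 × (2.5 − 1.14) = 3.3592
1/(1 + e^{-3.3592}) = 0.9664
P = 0.23 + 0.77 × 0.9664 = 0.9741

0.974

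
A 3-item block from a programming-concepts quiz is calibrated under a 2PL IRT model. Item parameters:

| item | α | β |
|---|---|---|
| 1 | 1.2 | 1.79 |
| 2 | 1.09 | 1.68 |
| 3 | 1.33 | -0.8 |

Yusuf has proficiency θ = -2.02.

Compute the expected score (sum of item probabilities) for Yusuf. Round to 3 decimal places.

P(θ) = 1 / (1 + exp(−α(θ − β)))
P_1 = 1/(1+e^{4.5720}) = 0.0102
P_2 = 1/(1+e^{4.0330}) = 0.0174
P_3 = 1/(1+e^{1.6226}) = 0.1648
E[score] = 0.0102 + 0.0174 + 0.1648 = 0.1925

0.192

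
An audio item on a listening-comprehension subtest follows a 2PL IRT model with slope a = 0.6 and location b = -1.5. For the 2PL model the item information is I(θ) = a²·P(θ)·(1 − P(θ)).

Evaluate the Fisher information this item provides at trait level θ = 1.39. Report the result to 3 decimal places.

P = 1/(1+e^{-1.7340}) = 0.8499
P(1−P) = 0.8499 × 0.1501 = 0.1276
I = a² × P(1−P) = 0.6² × 0.1276 = 0.04592

0.046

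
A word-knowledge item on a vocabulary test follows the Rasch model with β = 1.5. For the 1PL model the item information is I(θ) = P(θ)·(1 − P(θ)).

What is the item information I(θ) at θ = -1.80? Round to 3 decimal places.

P = 1/(1+e^{3.3000}) = 0.0356
P(1−P) = 0.0356 × 0.9644 = 0.0343
I = P(1−P) = 0.03431

0.034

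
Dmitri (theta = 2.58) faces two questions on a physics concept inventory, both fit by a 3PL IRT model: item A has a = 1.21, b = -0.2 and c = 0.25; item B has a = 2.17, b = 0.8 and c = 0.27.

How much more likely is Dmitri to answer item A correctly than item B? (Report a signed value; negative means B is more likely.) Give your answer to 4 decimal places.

P(theta) = c + (1 − c) · 1 / (1 + exp(−a(theta − b)))
P_A = 0.9749
P_B = 0.9850
P_A − P_B = -0.0101

-0.0101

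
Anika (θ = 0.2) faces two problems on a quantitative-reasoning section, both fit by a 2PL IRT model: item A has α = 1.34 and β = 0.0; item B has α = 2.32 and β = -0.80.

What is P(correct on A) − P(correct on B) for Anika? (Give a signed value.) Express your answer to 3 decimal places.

-0.344

P(θ) = 1 / (1 + exp(−α(θ − β)))
P_A = 0.5666
P_B = 0.9105
P_A − P_B = -0.3439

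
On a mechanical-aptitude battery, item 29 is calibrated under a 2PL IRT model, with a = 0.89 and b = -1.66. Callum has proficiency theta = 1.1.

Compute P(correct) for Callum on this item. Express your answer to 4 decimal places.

0.9210

P(theta) = 1 / (1 + exp(−a(theta − b)))
Exponent: 0.89 × (1.1 − (-1.66)) = 2.4564
1/(1 + e^{-2.4564}) = 0.9210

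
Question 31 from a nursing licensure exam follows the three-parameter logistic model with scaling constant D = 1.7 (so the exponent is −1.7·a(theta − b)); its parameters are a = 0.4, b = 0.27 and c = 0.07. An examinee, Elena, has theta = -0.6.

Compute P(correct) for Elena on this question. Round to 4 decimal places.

0.4013

P(theta) = c + (1 − c) · 1 / (1 + exp(−D·a(theta − b)))
Exponent: 1.7 × 0.4 × (-0.6 − 0.27) = -0.5916
1/(1 + e^{0.5916}) = 0.3563
P = 0.07 + 0.93 × 0.3563 = 0.4013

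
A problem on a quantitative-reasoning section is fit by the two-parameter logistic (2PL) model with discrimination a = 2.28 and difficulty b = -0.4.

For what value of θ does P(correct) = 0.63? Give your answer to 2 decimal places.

-0.17

P(θ) = 1 / (1 + exp(−a(θ − b)))
logit = ln(0.6300/0.3700) = 0.5322
θ = b + logit/(a) = -0.4 + 0.5322/2.2800 = -0.1666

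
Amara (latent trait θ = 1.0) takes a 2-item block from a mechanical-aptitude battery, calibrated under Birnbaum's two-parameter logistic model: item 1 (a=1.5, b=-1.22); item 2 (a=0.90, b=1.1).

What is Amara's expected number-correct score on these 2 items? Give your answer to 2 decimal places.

P(θ) = 1 / (1 + exp(−a(θ − b)))
P_1 = 1/(1+e^{-3.3300}) = 0.9654
P_2 = 1/(1+e^{0.0900}) = 0.4775
E[score] = 0.9654 + 0.4775 = 1.4430

1.44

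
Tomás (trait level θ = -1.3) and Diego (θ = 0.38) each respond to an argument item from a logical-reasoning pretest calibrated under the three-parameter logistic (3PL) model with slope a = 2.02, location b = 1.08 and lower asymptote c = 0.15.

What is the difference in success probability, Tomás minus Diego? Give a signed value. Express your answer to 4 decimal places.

P(θ) = c + (1 − c) · 1 / (1 + exp(−a(θ − b)))
P(Tomás) = 0.1569  [exponent -4.8076]
P(Diego) = 0.3163  [exponent -1.4140]
Difference = 0.1569 − 0.3163 = -0.1594

-0.1594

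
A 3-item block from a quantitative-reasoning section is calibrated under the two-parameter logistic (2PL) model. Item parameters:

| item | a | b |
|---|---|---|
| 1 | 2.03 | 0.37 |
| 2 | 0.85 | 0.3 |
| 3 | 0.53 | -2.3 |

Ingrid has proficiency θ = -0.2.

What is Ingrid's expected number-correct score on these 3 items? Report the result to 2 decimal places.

1.39

P(θ) = 1 / (1 + exp(−a(θ − b)))
P_1 = 1/(1+e^{1.1571}) = 0.2392
P_2 = 1/(1+e^{0.4250}) = 0.3953
P_3 = 1/(1+e^{-1.1130}) = 0.7527
E[score] = 0.2392 + 0.3953 + 0.7527 = 1.3872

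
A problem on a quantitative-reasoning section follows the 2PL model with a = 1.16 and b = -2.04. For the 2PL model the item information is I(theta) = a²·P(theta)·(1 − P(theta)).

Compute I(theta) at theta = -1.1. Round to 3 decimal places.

P = 1/(1+e^{-1.0904}) = 0.7485
P(1−P) = 0.7485 × 0.2515 = 0.1883
I = a² × P(1−P) = 1.16² × 0.1883 = 0.25333

0.253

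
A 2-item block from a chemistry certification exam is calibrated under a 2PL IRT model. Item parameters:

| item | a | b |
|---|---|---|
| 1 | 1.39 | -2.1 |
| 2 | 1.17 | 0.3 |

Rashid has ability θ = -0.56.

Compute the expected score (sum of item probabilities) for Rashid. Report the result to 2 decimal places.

1.16

P(θ) = 1 / (1 + exp(−a(θ − b)))
P_1 = 1/(1+e^{-2.1406}) = 0.8948
P_2 = 1/(1+e^{1.0062}) = 0.2677
E[score] = 0.8948 + 0.2677 = 1.1625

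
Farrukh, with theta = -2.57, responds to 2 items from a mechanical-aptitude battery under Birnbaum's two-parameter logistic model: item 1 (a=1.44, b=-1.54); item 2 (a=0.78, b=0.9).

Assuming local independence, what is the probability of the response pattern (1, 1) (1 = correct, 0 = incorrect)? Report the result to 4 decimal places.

P(theta) = 1 / (1 + exp(−a(theta − b)))
P_1 = 1/(1+e^{1.4832}) = 0.1849
P_2 = 1/(1+e^{2.7066}) = 0.0626
L = P_1 × P_2 = 0.1849 × 0.0626 = 0.01157

0.0116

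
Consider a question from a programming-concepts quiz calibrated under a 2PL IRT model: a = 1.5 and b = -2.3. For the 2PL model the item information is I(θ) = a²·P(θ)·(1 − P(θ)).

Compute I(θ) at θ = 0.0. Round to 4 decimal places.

P = 1/(1+e^{-3.4500}) = 0.9692
P(1−P) = 0.9692 × 0.0308 = 0.0298
I = a² × P(1−P) = 1.5² × 0.0298 = 0.06710

0.0671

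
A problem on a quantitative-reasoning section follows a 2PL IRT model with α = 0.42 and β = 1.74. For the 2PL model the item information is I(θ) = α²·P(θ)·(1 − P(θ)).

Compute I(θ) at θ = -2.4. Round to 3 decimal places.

P = 1/(1+e^{1.7388}) = 0.1495
P(1−P) = 0.1495 × 0.8505 = 0.1271
I = α² × P(1−P) = 0.42² × 0.1271 = 0.02242

0.022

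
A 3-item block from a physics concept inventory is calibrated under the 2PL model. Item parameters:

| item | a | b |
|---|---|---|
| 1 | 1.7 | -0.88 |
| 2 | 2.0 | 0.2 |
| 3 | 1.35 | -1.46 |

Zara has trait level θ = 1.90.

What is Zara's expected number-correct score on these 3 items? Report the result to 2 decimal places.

P(θ) = 1 / (1 + exp(−a(θ − b)))
P_1 = 1/(1+e^{-4.7260}) = 0.9912
P_2 = 1/(1+e^{-3.4000}) = 0.9677
P_3 = 1/(1+e^{-4.5360}) = 0.9894
E[score] = 0.9912 + 0.9677 + 0.9894 = 2.9483

2.95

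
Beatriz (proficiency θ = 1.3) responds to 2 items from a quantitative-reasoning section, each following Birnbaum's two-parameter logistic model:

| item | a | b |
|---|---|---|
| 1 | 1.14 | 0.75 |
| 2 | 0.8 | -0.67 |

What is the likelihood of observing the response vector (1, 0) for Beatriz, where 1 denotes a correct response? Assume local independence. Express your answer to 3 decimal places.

0.112

P(θ) = 1 / (1 + exp(−a(θ − b)))
P_1 = 1/(1+e^{-0.6270}) = 0.6518
P_2 = 1/(1+e^{-1.5760}) = 0.8286
L = P_1 × (1−P_2) = 0.6518 × 0.1714 = 0.11170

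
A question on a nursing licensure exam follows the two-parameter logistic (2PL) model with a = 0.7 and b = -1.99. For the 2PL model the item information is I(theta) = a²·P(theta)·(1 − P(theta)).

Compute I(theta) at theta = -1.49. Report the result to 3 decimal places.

0.119

P = 1/(1+e^{-0.3500}) = 0.5866
P(1−P) = 0.5866 × 0.4134 = 0.2425
I = a² × P(1−P) = 0.7² × 0.2425 = 0.11882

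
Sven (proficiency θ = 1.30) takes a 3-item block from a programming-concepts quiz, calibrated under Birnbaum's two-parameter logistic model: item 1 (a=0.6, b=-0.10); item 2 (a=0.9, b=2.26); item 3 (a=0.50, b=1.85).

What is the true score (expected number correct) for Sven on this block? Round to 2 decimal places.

P(θ) = 1 / (1 + exp(−a(θ − b)))
P_1 = 1/(1+e^{-0.8400}) = 0.6985
P_2 = 1/(1+e^{0.8640}) = 0.2965
P_3 = 1/(1+e^{0.2750}) = 0.4317
E[score] = 0.6985 + 0.2965 + 0.4317 = 1.4266

1.43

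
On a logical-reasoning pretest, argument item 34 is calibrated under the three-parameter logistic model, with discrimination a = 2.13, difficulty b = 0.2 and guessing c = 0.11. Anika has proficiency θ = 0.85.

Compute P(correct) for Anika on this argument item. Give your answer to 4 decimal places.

P(θ) = c + (1 − c) · 1 / (1 + exp(−a(θ − b)))
Exponent: 2.13 × (0.85 − 0.2) = 1.3845
1/(1 + e^{-1.3845}) = 0.7997
P = 0.11 + 0.89 × 0.7997 = 0.8217

0.8217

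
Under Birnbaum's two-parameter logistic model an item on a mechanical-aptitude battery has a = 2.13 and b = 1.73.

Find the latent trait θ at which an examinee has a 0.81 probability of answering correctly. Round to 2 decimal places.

P(θ) = 1 / (1 + exp(−a(θ − b)))
logit = ln(0.8100/0.1900) = 1.4500
θ = b + logit/(a) = 1.73 + 1.4500/2.1300 = 2.4108

2.41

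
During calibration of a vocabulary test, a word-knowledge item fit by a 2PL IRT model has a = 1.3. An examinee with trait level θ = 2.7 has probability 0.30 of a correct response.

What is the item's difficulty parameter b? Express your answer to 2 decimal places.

3.35

P(θ) = 1 / (1 + exp(−a(θ − b)))
logit(0.30) = ln(0.30/0.70) = -0.8473
b = θ − logit/(a) = 2.7 − (-0.8473)/1.3000 = 3.3518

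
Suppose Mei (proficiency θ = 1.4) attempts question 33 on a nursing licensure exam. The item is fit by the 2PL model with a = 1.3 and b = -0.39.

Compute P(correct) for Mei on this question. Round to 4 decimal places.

0.9111

P(θ) = 1 / (1 + exp(−a(θ − b)))
Exponent: 1.3 × (1.4 − (-0.39)) = 2.3270
1/(1 + e^{-2.3270}) = 0.9111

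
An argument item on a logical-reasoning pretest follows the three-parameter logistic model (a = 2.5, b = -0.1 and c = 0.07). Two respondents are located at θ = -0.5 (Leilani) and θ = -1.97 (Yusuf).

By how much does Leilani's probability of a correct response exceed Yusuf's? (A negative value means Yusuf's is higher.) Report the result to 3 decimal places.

0.242

P(θ) = c + (1 − c) · 1 / (1 + exp(−a(θ − b)))
P(Leilani) = 0.3201  [exponent -1.0000]
P(Yusuf) = 0.0786  [exponent -4.6750]
Difference = 0.3201 − 0.0786 = 0.2415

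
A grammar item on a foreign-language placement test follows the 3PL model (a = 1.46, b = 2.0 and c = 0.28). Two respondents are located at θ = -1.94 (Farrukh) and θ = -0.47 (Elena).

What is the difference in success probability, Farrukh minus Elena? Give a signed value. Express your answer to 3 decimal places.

-0.017

P(θ) = c + (1 − c) · 1 / (1 + exp(−a(θ − b)))
P(Farrukh) = 0.2823  [exponent -5.7524]
P(Elena) = 0.2990  [exponent -3.6062]
Difference = 0.2823 − 0.2990 = -0.0168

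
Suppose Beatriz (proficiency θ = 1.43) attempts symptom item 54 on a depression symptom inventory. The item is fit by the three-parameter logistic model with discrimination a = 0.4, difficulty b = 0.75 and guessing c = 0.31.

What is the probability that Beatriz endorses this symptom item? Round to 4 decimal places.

0.7016

P(θ) = c + (1 − c) · 1 / (1 + exp(−a(θ − b)))
Exponent: 0.4 × (1.43 − 0.75) = 0.2720
1/(1 + e^{-0.2720}) = 0.5676
P = 0.31 + 0.69 × 0.5676 = 0.7016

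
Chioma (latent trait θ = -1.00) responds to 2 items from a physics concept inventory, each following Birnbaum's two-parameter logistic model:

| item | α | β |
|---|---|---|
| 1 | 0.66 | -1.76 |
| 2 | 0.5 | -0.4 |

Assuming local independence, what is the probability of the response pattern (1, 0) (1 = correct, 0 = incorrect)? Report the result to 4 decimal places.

0.3578

P(θ) = 1 / (1 + exp(−α(θ − β)))
P_1 = 1/(1+e^{-0.5016}) = 0.6228
P_2 = 1/(1+e^{0.3000}) = 0.4256
L = P_1 × (1−P_2) = 0.6228 × 0.5744 = 0.35778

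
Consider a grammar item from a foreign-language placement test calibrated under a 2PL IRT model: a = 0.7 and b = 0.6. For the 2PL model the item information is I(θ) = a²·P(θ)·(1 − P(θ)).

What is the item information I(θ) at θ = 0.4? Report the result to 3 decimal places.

0.122

P = 1/(1+e^{0.1400}) = 0.4651
P(1−P) = 0.4651 × 0.5349 = 0.2488
I = a² × P(1−P) = 0.7² × 0.2488 = 0.12190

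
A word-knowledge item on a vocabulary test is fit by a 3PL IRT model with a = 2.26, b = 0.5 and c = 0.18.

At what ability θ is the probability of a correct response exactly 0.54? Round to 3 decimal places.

0.392

P(θ) = c + (1 − c) · 1 / (1 + exp(−a(θ − b)))
Remove guessing floor: (0.54 − 0.18)/(1 − 0.18) = 0.4390
logit = ln(0.4390/0.5610) = -0.2451
θ = b + logit/(a) = 0.5 + (-0.2451)/2.2600 = 0.3915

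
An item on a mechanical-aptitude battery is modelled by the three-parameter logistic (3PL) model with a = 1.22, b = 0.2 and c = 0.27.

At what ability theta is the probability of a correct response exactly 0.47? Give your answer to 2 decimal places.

-0.60

P(theta) = c + (1 − c) · 1 / (1 + exp(−a(theta − b)))
Remove guessing floor: (0.47 − 0.27)/(1 − 0.27) = 0.2740
logit = ln(0.2740/0.7260) = -0.9746
theta = b + logit/(a) = 0.2 + (-0.9746)/1.2200 = -0.5988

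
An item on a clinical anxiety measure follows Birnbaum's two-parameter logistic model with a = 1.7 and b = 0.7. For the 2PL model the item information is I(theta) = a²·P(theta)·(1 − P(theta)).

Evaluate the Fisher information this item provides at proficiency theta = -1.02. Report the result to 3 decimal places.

0.140

P = 1/(1+e^{2.9240}) = 0.0510
P(1−P) = 0.0510 × 0.9490 = 0.0484
I = a² × P(1−P) = 1.7² × 0.0484 = 0.13982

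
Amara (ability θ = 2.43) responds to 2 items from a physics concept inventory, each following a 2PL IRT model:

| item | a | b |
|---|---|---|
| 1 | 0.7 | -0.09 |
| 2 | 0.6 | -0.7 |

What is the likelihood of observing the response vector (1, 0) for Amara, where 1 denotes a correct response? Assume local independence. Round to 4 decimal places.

0.1132

P(θ) = 1 / (1 + exp(−a(θ − b)))
P_1 = 1/(1+e^{-1.7640}) = 0.8537
P_2 = 1/(1+e^{-1.8780}) = 0.8674
L = P_1 × (1−P_2) = 0.8537 × 0.1326 = 0.11322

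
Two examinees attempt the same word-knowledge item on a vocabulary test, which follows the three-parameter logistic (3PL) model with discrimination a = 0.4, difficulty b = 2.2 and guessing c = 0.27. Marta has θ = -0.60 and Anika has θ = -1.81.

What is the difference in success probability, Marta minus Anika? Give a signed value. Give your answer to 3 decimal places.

P(θ) = c + (1 − c) · 1 / (1 + exp(−a(θ − b)))
P(Marta) = 0.4496  [exponent -1.1200]
P(Anika) = 0.3922  [exponent -1.6040]
Difference = 0.4496 − 0.3922 = 0.0574

0.057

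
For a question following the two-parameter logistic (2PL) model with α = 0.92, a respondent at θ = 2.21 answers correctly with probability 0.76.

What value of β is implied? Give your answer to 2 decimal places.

P(θ) = 1 / (1 + exp(−α(θ − β)))
logit(0.76) = ln(0.76/0.24) = 1.1527
β = θ − logit/(α) = 2.21 − 1.1527/0.9200 = 0.9571

0.96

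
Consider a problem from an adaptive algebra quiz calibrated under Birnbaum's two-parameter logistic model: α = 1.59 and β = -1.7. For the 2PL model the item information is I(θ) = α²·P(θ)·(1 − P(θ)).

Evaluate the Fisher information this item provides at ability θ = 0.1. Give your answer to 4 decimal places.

0.1293

P = 1/(1+e^{-2.8620}) = 0.9459
P(1−P) = 0.9459 × 0.0541 = 0.0511
I = α² × P(1−P) = 1.59² × 0.0511 = 0.12929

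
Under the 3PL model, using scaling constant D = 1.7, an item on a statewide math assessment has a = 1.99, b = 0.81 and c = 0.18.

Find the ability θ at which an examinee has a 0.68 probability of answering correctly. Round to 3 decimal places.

P(θ) = c + (1 − c) · 1 / (1 + exp(−D·a(θ − b)))
Remove guessing floor: (0.68 − 0.18)/(1 − 0.18) = 0.6098
logit = ln(0.6098/0.3902) = 0.4463
θ = b + logit/(1.7·a) = 0.81 + 0.4463/3.3830 = 0.9419

0.942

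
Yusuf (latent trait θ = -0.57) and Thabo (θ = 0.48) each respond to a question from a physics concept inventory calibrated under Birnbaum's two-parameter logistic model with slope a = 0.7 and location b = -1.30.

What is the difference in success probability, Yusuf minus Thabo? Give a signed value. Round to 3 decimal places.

-0.152

P(θ) = 1 / (1 + exp(−a(θ − b)))
P(Yusuf) = 0.6250  [exponent 0.5110]
P(Thabo) = 0.7766  [exponent 1.2460]
Difference = 0.6250 − 0.7766 = -0.1516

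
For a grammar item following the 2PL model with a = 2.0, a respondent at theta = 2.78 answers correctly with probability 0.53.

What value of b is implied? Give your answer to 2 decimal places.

2.72

P(theta) = 1 / (1 + exp(−a(theta − b)))
logit(0.53) = ln(0.53/0.47) = 0.1201
b = theta − logit/(a) = 2.78 − 0.1201/2.0000 = 2.7199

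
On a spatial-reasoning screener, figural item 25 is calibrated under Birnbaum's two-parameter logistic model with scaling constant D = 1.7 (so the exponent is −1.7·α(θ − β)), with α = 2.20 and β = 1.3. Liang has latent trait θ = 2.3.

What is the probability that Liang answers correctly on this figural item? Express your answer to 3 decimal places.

0.977

P(θ) = 1 / (1 + exp(−D·α(θ − β)))
Exponent: 1.7 × 2.20 × (2.3 − 1.3) = 3.7400
1/(1 + e^{-3.7400}) = 0.9768
P = 0.9768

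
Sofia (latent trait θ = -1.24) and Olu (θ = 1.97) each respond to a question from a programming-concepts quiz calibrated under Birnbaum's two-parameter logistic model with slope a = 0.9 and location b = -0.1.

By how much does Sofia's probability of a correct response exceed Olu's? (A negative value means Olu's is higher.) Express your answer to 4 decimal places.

-0.6018

P(θ) = 1 / (1 + exp(−a(θ − b)))
P(Sofia) = 0.2639  [exponent -1.0260]
P(Olu) = 0.8656  [exponent 1.8630]
Difference = 0.2639 − 0.8656 = -0.6018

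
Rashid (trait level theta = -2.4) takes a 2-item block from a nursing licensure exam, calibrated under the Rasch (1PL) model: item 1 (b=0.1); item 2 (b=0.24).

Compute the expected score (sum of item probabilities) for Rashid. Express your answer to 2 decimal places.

0.14

P(theta) = 1 / (1 + exp(−(theta − b)))
P_1 = 1/(1+e^{2.5000}) = 0.0759
P_2 = 1/(1+e^{2.6400}) = 0.0666
E[score] = 0.0759 + 0.0666 = 0.1425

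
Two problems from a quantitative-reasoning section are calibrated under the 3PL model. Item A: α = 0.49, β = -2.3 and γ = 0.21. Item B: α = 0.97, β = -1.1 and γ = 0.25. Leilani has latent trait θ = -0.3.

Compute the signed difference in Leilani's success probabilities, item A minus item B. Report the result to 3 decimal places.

0.021

P(θ) = γ + (1 − γ) · 1 / (1 + exp(−α(θ − β)))
P_A = 0.7844
P_B = 0.7636
P_A − P_B = 0.0208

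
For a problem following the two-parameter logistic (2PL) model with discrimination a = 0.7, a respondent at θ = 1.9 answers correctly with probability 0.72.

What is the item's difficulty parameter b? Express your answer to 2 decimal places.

0.55

P(θ) = 1 / (1 + exp(−a(θ − b)))
logit(0.72) = ln(0.72/0.28) = 0.9445
b = θ − logit/(a) = 1.9 − 0.9445/0.7000 = 0.5508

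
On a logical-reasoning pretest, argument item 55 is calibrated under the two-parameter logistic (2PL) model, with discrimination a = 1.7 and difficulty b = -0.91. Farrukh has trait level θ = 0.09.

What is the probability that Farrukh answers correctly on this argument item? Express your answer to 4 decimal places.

P(θ) = 1 / (1 + exp(−a(θ − b)))
Exponent: 1.7 × (0.09 − (-0.91)) = 1.7000
1/(1 + e^{-1.7000}) = 0.8455

0.8455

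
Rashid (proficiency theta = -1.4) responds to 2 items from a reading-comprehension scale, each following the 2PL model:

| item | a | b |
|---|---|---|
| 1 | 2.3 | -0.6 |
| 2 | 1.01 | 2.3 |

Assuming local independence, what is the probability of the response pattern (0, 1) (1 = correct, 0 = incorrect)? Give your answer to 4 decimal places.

P(theta) = 1 / (1 + exp(−a(theta − b)))
P_1 = 1/(1+e^{1.8400}) = 0.1371
P_2 = 1/(1+e^{3.7370}) = 0.0233
L = (1−P_1) × P_2 = 0.8629 × 0.0233 = 0.02008

0.0201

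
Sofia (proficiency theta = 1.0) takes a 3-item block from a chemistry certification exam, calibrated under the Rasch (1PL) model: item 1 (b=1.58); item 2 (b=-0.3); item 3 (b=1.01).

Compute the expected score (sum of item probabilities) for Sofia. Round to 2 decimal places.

1.64

P(theta) = 1 / (1 + exp(−(theta − b)))
P_1 = 1/(1+e^{0.5800}) = 0.3589
P_2 = 1/(1+e^{-1.3000}) = 0.7858
P_3 = 1/(1+e^{0.0100}) = 0.4975
E[score] = 0.3589 + 0.7858 + 0.4975 = 1.6423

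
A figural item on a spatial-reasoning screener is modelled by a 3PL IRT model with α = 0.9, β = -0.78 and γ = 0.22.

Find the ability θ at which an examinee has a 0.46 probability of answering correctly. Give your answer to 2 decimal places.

P(θ) = γ + (1 − γ) · 1 / (1 + exp(−α(θ − β)))
Remove guessing floor: (0.46 − 0.22)/(1 − 0.22) = 0.3077
logit = ln(0.3077/0.6923) = -0.8109
θ = β + logit/(α) = -0.78 + (-0.8109)/0.9000 = -1.6810

-1.68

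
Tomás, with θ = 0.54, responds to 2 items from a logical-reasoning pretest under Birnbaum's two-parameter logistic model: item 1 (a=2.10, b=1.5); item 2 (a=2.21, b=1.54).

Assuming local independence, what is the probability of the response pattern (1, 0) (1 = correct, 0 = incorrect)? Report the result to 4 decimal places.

0.1059

P(θ) = 1 / (1 + exp(−a(θ − b)))
P_1 = 1/(1+e^{2.0160}) = 0.1175
P_2 = 1/(1+e^{2.2100}) = 0.0989
L = P_1 × (1−P_2) = 0.1175 × 0.9011 = 0.10591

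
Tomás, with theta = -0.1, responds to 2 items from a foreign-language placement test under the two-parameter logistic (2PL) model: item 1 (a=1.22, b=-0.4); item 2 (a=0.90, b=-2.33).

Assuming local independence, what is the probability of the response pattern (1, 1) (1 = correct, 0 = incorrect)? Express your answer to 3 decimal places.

P(theta) = 1 / (1 + exp(−a(theta − b)))
P_1 = 1/(1+e^{-0.3660}) = 0.5905
P_2 = 1/(1+e^{-2.0070}) = 0.8815
L = P_1 × P_2 = 0.5905 × 0.8815 = 0.52054

0.521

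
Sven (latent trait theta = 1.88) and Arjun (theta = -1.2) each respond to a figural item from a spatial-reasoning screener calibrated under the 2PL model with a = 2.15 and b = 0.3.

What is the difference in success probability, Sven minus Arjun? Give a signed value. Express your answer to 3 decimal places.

P(theta) = 1 / (1 + exp(−a(theta − b)))
P(Sven) = 0.9676  [exponent 3.3970]
P(Arjun) = 0.0382  [exponent -3.2250]
Difference = 0.9676 − 0.0382 = 0.9294

0.929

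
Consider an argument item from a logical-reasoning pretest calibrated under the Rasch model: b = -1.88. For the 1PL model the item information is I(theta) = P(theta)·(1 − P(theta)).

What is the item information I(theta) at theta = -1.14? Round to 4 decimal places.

P = 1/(1+e^{-0.7400}) = 0.6770
P(1−P) = 0.6770 × 0.3230 = 0.2187
I = P(1−P) = 0.21867

0.2187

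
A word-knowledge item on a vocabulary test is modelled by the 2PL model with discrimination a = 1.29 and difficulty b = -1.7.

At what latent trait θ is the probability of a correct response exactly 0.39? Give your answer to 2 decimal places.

P(θ) = 1 / (1 + exp(−a(θ − b)))
logit = ln(0.3900/0.6100) = -0.4473
θ = b + logit/(a) = -1.7 + (-0.4473)/1.2900 = -2.0468

-2.05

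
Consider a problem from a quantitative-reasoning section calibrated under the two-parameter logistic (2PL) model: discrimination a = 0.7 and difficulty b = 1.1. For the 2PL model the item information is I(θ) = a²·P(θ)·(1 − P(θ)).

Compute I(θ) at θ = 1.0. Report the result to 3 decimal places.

P = 1/(1+e^{0.0700}) = 0.4825
P(1−P) = 0.4825 × 0.5175 = 0.2497
I = a² × P(1−P) = 0.7² × 0.2497 = 0.12235

0.122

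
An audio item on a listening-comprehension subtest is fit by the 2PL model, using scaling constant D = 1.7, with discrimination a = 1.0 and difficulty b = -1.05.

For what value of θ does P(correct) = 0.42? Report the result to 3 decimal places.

-1.240

P(θ) = 1 / (1 + exp(−D·a(θ − b)))
logit = ln(0.4200/0.5800) = -0.3228
θ = b + logit/(1.7·a) = -1.05 + (-0.3228)/1.7000 = -1.2399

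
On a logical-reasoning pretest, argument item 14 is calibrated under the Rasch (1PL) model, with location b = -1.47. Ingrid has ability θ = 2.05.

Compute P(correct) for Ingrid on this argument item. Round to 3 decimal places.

P(θ) = 1 / (1 + exp(−(θ − b)))
Exponent: (2.05 − (-1.47)) = 3.5200
1/(1 + e^{-3.5200}) = 0.9713
P = 0.9713

0.971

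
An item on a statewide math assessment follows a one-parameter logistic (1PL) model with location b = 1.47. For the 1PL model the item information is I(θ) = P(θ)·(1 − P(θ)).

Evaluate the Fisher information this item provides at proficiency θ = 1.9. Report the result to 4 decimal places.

0.2388

P = 1/(1+e^{-0.4300}) = 0.6059
P(1−P) = 0.6059 × 0.3941 = 0.2388
I = P(1−P) = 0.23879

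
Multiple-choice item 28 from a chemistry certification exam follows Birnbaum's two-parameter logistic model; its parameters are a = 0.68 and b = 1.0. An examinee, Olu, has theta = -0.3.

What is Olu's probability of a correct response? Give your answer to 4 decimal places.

P(theta) = 1 / (1 + exp(−a(theta − b)))
Exponent: 0.68 × (-0.3 − 1.0) = -0.8840
1/(1 + e^{0.8840}) = 0.2923

0.2923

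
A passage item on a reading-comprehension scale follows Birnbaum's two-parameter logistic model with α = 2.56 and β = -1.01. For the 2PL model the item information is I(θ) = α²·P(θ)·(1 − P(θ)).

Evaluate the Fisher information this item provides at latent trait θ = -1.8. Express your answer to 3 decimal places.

P = 1/(1+e^{2.0224}) = 0.1169
P(1−P) = 0.1169 × 0.8831 = 0.1032
I = α² × P(1−P) = 2.56² × 0.1032 = 0.67641

0.676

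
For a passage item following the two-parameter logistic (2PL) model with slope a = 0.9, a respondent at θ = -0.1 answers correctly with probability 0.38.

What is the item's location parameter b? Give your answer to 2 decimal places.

0.44

P(θ) = 1 / (1 + exp(−a(θ − b)))
logit(0.38) = ln(0.38/0.62) = -0.4895
b = θ − logit/(a) = -0.1 − (-0.4895)/0.9000 = 0.4439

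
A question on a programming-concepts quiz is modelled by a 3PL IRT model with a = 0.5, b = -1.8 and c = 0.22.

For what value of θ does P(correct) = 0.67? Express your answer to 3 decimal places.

-1.180

P(θ) = c + (1 − c) · 1 / (1 + exp(−a(θ − b)))
Remove guessing floor: (0.67 − 0.22)/(1 − 0.22) = 0.5769
logit = ln(0.5769/0.4231) = 0.3102
θ = b + logit/(a) = -1.8 + 0.3102/0.5000 = -1.1797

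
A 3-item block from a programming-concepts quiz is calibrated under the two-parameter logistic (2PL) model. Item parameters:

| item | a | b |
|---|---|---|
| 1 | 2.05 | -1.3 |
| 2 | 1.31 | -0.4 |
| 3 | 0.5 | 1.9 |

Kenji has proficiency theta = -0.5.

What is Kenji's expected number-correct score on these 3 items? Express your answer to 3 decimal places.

1.536

P(theta) = 1 / (1 + exp(−a(theta − b)))
P_1 = 1/(1+e^{-1.6400}) = 0.8375
P_2 = 1/(1+e^{0.1310}) = 0.4673
P_3 = 1/(1+e^{1.2000}) = 0.2315
E[score] = 0.8375 + 0.4673 + 0.2315 = 1.5363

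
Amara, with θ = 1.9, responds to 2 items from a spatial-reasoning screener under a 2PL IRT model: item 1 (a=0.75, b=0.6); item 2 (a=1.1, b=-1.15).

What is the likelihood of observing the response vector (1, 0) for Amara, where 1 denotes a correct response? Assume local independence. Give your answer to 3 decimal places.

0.024

P(θ) = 1 / (1 + exp(−a(θ − b)))
P_1 = 1/(1+e^{-0.9750}) = 0.7261
P_2 = 1/(1+e^{-3.3550}) = 0.9663
L = P_1 × (1−P_2) = 0.7261 × 0.0337 = 0.02449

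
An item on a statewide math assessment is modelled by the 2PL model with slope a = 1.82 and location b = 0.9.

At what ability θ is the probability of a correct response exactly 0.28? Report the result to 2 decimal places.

0.38

P(θ) = 1 / (1 + exp(−a(θ − b)))
logit = ln(0.2800/0.7200) = -0.9445
θ = b + logit/(a) = 0.9 + (-0.9445)/1.8200 = 0.3811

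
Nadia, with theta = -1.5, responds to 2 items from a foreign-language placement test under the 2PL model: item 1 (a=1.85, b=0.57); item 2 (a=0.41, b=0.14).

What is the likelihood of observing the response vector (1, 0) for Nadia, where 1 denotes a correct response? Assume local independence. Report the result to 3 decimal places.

0.014

P(theta) = 1 / (1 + exp(−a(theta − b)))
P_1 = 1/(1+e^{3.8295}) = 0.0213
P_2 = 1/(1+e^{0.6724}) = 0.3380
L = P_1 × (1−P_2) = 0.0213 × 0.6620 = 0.01407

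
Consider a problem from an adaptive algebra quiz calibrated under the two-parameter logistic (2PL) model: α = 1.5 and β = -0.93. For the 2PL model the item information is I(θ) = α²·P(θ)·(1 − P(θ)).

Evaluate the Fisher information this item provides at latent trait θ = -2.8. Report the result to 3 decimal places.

0.121

P = 1/(1+e^{2.8050}) = 0.0571
P(1−P) = 0.0571 × 0.9429 = 0.0538
I = α² × P(1−P) = 1.5² × 0.0538 = 0.12105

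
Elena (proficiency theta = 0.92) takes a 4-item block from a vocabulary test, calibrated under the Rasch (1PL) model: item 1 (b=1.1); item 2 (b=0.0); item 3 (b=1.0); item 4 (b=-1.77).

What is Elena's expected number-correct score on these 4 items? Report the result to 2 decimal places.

P(theta) = 1 / (1 + exp(−(theta − b)))
P_1 = 1/(1+e^{0.1800}) = 0.4551
P_2 = 1/(1+e^{-0.9200}) = 0.7150
P_3 = 1/(1+e^{0.0800}) = 0.4800
P_4 = 1/(1+e^{-2.6900}) = 0.9364
E[score] = 0.4551 + 0.7150 + 0.4800 + 0.9364 = 2.5866

2.59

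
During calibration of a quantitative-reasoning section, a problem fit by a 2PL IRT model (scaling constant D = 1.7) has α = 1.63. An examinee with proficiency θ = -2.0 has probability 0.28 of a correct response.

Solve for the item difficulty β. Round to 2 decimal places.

-1.66

P(θ) = 1 / (1 + exp(−D·α(θ − β)))
logit(0.28) = ln(0.28/0.72) = -0.9445
β = θ − logit/(1.7·α) = -2.0 − (-0.9445)/2.7710 = -1.6592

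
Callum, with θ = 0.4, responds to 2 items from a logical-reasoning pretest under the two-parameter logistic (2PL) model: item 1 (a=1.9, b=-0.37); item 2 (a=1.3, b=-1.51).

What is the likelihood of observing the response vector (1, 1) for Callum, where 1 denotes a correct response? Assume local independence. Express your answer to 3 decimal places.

P(θ) = 1 / (1 + exp(−a(θ − b)))
P_1 = 1/(1+e^{-1.4630}) = 0.8120
P_2 = 1/(1+e^{-2.4830}) = 0.9229
L = P_1 × P_2 = 0.8120 × 0.9229 = 0.74942

0.749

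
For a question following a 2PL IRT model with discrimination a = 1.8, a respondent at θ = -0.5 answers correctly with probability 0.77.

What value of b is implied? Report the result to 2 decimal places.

-1.17

P(θ) = 1 / (1 + exp(−a(θ − b)))
logit(0.77) = ln(0.77/0.23) = 1.2083
b = θ − logit/(a) = -0.5 − 1.2083/1.8000 = -1.1713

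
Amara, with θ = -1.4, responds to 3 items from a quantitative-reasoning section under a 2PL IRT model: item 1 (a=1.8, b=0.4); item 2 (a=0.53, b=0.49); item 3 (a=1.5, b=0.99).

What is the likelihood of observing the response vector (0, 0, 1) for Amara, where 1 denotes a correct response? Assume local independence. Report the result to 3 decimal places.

0.019

P(θ) = 1 / (1 + exp(−a(θ − b)))
P_1 = 1/(1+e^{3.2400}) = 0.0377
P_2 = 1/(1+e^{1.0017}) = 0.2686
P_3 = 1/(1+e^{3.5850}) = 0.0270
L = (1−P_1) × (1−P_2) × P_3 = 0.9623 × 0.7314 × 0.0270 = 0.01899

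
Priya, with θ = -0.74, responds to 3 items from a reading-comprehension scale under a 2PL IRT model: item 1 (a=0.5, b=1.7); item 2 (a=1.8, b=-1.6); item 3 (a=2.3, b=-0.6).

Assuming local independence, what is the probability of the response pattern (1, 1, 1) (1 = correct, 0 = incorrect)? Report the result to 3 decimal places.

P(θ) = 1 / (1 + exp(−a(θ − b)))
P_1 = 1/(1+e^{1.2200}) = 0.2279
P_2 = 1/(1+e^{-1.5480}) = 0.8246
P_3 = 1/(1+e^{0.3220}) = 0.4202
L = P_1 × P_2 × P_3 = 0.2279 × 0.8246 × 0.4202 = 0.07898

0.079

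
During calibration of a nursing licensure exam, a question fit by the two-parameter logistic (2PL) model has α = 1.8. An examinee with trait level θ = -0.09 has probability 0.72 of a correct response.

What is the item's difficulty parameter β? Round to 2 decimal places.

P(θ) = 1 / (1 + exp(−α(θ − β)))
logit(0.72) = ln(0.72/0.28) = 0.9445
β = θ − logit/(α) = -0.09 − 0.9445/1.8000 = -0.6147

-0.61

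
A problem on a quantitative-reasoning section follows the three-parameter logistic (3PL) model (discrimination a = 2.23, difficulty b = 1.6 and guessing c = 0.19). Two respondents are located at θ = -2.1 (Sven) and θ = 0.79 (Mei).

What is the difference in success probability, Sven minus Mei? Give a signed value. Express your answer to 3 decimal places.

P(θ) = c + (1 − c) · 1 / (1 + exp(−a(θ − b)))
P(Sven) = 0.1902  [exponent -8.2510]
P(Mei) = 0.3043  [exponent -1.8063]
Difference = 0.1902 − 0.3043 = -0.1141

-0.114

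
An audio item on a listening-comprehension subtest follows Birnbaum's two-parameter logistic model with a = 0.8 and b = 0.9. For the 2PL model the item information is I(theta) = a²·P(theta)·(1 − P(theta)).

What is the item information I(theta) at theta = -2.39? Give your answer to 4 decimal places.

0.0401

P = 1/(1+e^{2.6320}) = 0.0671
P(1−P) = 0.0671 × 0.9329 = 0.0626
I = a² × P(1−P) = 0.8² × 0.0626 = 0.04007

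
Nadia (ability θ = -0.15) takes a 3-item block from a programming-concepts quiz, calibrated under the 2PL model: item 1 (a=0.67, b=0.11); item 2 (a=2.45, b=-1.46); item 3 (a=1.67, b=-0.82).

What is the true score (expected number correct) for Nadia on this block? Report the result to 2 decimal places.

2.17

P(θ) = 1 / (1 + exp(−a(θ − b)))
P_1 = 1/(1+e^{0.1742}) = 0.4566
P_2 = 1/(1+e^{-3.2095}) = 0.9612
P_3 = 1/(1+e^{-1.1189}) = 0.7538
E[score] = 0.4566 + 0.9612 + 0.7538 = 2.1715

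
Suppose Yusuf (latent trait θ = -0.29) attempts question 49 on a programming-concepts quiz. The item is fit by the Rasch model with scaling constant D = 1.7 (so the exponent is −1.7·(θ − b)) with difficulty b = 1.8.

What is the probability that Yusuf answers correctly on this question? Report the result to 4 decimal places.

P(θ) = 1 / (1 + exp(−D·(θ − b)))
Exponent: 1.7 × (-0.29 − 1.8) = -3.5530
1/(1 + e^{3.5530}) = 0.0278
P = 0.0278

0.0278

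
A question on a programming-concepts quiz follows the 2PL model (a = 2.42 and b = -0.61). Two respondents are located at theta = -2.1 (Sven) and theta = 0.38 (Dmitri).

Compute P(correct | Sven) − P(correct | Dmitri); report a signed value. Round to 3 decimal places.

P(theta) = 1 / (1 + exp(−a(theta − b)))
P(Sven) = 0.0264  [exponent -3.6058]
P(Dmitri) = 0.9165  [exponent 2.3958]
Difference = 0.0264 − 0.9165 = -0.8901

-0.890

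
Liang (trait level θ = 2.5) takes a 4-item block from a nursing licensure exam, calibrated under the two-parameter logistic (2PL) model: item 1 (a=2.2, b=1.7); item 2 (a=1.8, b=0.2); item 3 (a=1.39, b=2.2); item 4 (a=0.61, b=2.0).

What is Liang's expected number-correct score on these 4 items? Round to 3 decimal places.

3.016

P(θ) = 1 / (1 + exp(−a(θ − b)))
P_1 = 1/(1+e^{-1.7600}) = 0.8532
P_2 = 1/(1+e^{-4.1400}) = 0.9843
P_3 = 1/(1+e^{-0.4170}) = 0.6028
P_4 = 1/(1+e^{-0.3050}) = 0.5757
E[score] = 0.8532 + 0.9843 + 0.6028 + 0.5757 = 3.0160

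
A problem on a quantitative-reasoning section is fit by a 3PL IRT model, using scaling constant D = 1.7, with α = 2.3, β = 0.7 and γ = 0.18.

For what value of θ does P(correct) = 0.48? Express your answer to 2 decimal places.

P(θ) = γ + (1 − γ) · 1 / (1 + exp(−D·α(θ − β)))
Remove guessing floor: (0.48 − 0.18)/(1 − 0.18) = 0.3659
logit = ln(0.3659/0.6341) = -0.5500
θ = β + logit/(1.7·α) = 0.7 + (-0.5500)/3.9100 = 0.5593

0.56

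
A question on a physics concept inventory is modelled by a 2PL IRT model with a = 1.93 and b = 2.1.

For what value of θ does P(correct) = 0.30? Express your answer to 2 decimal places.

1.66

P(θ) = 1 / (1 + exp(−a(θ − b)))
logit = ln(0.3000/0.7000) = -0.8473
θ = b + logit/(a) = 2.1 + (-0.8473)/1.9300 = 1.6610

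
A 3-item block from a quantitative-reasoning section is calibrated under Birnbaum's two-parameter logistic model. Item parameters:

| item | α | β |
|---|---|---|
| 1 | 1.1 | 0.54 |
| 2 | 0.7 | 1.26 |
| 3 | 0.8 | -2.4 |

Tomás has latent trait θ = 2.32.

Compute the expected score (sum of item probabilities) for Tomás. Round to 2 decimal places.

2.53

P(θ) = 1 / (1 + exp(−α(θ − β)))
P_1 = 1/(1+e^{-1.9580}) = 0.8763
P_2 = 1/(1+e^{-0.7420}) = 0.6774
P_3 = 1/(1+e^{-3.7760}) = 0.9776
E[score] = 0.8763 + 0.6774 + 0.9776 = 2.5313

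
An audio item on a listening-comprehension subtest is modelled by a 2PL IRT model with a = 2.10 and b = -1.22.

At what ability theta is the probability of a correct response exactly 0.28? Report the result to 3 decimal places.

P(theta) = 1 / (1 + exp(−a(theta − b)))
logit = ln(0.2800/0.7200) = -0.9445
theta = b + logit/(a) = -1.22 + (-0.9445)/2.1000 = -1.6697

-1.670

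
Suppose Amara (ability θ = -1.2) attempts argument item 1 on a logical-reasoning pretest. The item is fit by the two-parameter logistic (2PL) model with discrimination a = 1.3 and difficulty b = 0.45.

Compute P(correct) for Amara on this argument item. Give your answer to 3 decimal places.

0.105

P(θ) = 1 / (1 + exp(−a(θ − b)))
Exponent: 1.3 × (-1.2 − 0.45) = -2.1450
1/(1 + e^{2.1450}) = 0.1048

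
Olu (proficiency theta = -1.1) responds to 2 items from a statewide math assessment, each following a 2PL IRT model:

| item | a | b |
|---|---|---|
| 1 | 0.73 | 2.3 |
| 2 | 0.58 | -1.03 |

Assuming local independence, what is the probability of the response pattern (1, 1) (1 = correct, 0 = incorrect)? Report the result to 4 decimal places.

0.0378

P(theta) = 1 / (1 + exp(−a(theta − b)))
P_1 = 1/(1+e^{2.4820}) = 0.0771
P_2 = 1/(1+e^{0.0406}) = 0.4899
L = P_1 × P_2 = 0.0771 × 0.4899 = 0.03778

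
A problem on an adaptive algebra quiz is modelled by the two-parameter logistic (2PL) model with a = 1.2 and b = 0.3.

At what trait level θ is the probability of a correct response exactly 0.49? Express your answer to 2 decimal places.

0.27

P(θ) = 1 / (1 + exp(−a(θ − b)))
logit = ln(0.4900/0.5100) = -0.0400
θ = b + logit/(a) = 0.3 + (-0.0400)/1.2000 = 0.2667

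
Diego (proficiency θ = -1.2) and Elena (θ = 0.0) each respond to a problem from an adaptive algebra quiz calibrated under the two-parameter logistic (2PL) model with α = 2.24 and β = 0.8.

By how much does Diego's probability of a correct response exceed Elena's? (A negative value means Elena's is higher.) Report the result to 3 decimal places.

-0.132

P(θ) = 1 / (1 + exp(−α(θ − β)))
P(Diego) = 0.0112  [exponent -4.4800]
P(Elena) = 0.1428  [exponent -1.7920]
Difference = 0.0112 − 0.1428 = -0.1316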